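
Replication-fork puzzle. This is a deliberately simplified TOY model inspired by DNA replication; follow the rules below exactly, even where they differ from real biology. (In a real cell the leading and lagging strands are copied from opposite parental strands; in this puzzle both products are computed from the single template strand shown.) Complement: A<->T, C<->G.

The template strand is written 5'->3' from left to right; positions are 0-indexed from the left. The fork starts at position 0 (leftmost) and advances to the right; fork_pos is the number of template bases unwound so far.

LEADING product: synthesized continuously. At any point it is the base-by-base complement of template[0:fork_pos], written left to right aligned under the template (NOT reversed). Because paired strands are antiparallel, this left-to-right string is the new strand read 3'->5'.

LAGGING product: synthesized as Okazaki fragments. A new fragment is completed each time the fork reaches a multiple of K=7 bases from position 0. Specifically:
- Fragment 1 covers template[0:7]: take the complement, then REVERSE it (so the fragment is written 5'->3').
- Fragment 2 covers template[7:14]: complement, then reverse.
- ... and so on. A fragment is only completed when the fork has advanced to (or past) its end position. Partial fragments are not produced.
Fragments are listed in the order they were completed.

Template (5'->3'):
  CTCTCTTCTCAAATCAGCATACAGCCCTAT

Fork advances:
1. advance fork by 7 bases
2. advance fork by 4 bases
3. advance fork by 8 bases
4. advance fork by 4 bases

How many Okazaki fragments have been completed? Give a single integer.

Step 1: advance 7 -> fork_pos = 0 + 7 = 7. Reached multiple(s) of 7: 7 -> fragment 1 completed (1 total).
Step 2: advance 4 -> fork_pos = 7 + 4 = 11. Next multiple of 7 is 14 (not reached); still 1 fragment(s).
Step 3: advance 8 -> fork_pos = 11 + 8 = 19. Reached multiple(s) of 7: 14 -> fragment 2 completed (2 total).
Step 4: advance 4 -> fork_pos = 19 + 4 = 23. Reached multiple(s) of 7: 21 -> fragment 3 completed (3 total).
Check: final fork_pos = 23; the multiples of 7 that are <= 23 are 7..21 -> 23 // 7 = 3 completed fragment(s).

Answer: 3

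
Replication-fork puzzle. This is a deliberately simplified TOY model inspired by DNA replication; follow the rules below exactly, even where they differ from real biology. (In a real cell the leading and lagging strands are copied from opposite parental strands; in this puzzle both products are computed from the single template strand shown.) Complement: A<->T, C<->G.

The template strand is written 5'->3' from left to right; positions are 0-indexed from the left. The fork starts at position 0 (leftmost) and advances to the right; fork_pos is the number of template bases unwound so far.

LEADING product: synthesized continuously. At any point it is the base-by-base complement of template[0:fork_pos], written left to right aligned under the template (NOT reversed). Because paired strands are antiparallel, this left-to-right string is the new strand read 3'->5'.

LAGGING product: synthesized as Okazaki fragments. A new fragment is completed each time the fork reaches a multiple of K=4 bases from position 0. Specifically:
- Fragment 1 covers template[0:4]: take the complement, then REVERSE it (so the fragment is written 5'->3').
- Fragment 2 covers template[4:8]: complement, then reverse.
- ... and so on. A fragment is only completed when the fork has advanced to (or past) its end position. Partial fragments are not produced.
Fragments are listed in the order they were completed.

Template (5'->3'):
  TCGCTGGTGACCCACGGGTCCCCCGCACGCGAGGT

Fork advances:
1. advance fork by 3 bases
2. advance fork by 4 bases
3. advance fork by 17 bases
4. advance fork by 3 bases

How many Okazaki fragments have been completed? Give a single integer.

Answer: 6

Derivation:
Step 1: advance 3 -> fork_pos = 0 + 3 = 3. Next multiple of 4 is 4 (not reached); still 0 fragment(s).
Step 2: advance 4 -> fork_pos = 3 + 4 = 7. Reached multiple(s) of 4: 4 -> fragment 1 completed (1 total).
Step 3: advance 17 -> fork_pos = 7 + 17 = 24. Reached multiple(s) of 4: 8, 12, 16, 20, 24 -> fragments 2-6 completed (6 total).
Step 4: advance 3 -> fork_pos = 24 + 3 = 27. Next multiple of 4 is 28 (not reached); still 6 fragment(s).
Check: final fork_pos = 27; the multiples of 4 that are <= 27 are 4..24 -> 27 // 4 = 6 completed fragment(s).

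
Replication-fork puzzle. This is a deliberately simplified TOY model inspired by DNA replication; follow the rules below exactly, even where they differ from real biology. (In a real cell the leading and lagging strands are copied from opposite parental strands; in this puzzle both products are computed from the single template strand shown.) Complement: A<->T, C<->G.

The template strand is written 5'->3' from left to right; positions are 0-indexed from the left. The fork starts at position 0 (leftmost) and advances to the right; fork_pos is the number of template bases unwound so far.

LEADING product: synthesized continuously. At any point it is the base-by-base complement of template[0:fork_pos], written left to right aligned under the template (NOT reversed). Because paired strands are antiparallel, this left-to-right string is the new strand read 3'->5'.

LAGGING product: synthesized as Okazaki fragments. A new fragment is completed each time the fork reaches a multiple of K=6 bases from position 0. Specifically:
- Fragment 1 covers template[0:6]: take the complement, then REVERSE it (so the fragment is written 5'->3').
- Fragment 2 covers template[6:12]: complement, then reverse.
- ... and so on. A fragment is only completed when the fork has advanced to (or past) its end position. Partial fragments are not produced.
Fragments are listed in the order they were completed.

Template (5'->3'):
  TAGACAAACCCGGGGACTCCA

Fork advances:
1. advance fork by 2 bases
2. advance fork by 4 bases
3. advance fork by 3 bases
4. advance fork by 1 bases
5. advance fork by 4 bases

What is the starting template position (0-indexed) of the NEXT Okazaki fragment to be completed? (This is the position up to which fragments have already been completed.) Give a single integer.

Step 1: advance 2 -> fork_pos = 0 + 2 = 2. Next multiple of 6 is 6 (not reached); still 0 fragment(s).
Step 2: advance 4 -> fork_pos = 2 + 4 = 6. Reached multiple(s) of 6: 6 -> fragment 1 completed (1 total).
Step 3: advance 3 -> fork_pos = 6 + 3 = 9. Next multiple of 6 is 12 (not reached); still 1 fragment(s).
Step 4: advance 1 -> fork_pos = 9 + 1 = 10. Next multiple of 6 is 12 (not reached); still 1 fragment(s).
Step 5: advance 4 -> fork_pos = 10 + 4 = 14. Reached multiple(s) of 6: 12 -> fragment 2 completed (2 total).
2 fragment(s) completed, covering template[0:12] (2 x 6 = 12). The next fragment, fragment 3, covers template[12:18], so it starts at position 12.

Answer: 12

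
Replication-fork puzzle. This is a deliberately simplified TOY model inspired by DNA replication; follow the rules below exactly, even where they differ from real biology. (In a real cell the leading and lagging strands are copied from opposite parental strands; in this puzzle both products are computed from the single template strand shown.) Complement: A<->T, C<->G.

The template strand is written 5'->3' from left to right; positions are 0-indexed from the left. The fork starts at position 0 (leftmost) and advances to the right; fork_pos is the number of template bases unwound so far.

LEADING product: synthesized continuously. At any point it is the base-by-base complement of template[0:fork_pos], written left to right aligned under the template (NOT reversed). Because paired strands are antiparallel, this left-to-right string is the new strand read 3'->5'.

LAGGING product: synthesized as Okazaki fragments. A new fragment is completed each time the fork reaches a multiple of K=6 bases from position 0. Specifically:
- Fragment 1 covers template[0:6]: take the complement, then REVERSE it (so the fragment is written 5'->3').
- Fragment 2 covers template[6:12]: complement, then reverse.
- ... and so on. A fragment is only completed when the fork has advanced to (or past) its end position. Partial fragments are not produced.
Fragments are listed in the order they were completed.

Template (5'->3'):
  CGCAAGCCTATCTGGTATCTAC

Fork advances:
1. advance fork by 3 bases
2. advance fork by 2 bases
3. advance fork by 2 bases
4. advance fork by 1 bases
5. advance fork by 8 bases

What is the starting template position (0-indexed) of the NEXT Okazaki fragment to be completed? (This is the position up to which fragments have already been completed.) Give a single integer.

Answer: 12

Derivation:
Step 1: advance 3 -> fork_pos = 0 + 3 = 3. Next multiple of 6 is 6 (not reached); still 0 fragment(s).
Step 2: advance 2 -> fork_pos = 3 + 2 = 5. Next multiple of 6 is 6 (not reached); still 0 fragment(s).
Step 3: advance 2 -> fork_pos = 5 + 2 = 7. Reached multiple(s) of 6: 6 -> fragment 1 completed (1 total).
Step 4: advance 1 -> fork_pos = 7 + 1 = 8. Next multiple of 6 is 12 (not reached); still 1 fragment(s).
Step 5: advance 8 -> fork_pos = 8 + 8 = 16. Reached multiple(s) of 6: 12 -> fragment 2 completed (2 total).
2 fragment(s) completed, covering template[0:12] (2 x 6 = 12). The next fragment, fragment 3, covers template[12:18], so it starts at position 12.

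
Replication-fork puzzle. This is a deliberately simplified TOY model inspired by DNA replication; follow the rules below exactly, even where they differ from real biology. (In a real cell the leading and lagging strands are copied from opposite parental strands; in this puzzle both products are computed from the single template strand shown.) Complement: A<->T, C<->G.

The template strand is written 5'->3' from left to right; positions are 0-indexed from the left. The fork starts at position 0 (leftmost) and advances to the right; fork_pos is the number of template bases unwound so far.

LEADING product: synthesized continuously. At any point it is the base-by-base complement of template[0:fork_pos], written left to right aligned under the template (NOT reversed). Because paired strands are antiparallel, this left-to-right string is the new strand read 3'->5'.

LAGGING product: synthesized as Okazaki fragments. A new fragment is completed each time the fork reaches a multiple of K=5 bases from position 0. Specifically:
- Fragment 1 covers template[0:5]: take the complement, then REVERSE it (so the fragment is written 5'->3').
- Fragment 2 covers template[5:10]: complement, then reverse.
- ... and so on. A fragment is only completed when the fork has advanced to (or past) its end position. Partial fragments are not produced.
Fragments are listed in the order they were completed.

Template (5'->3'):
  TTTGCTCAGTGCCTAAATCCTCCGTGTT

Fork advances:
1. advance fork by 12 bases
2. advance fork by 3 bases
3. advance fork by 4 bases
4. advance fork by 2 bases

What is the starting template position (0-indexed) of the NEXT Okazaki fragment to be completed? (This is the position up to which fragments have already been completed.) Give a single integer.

Step 1: advance 12 -> fork_pos = 0 + 12 = 12. Reached multiple(s) of 5: 5, 10 -> fragments 1-2 completed (2 total).
Step 2: advance 3 -> fork_pos = 12 + 3 = 15. Reached multiple(s) of 5: 15 -> fragment 3 completed (3 total).
Step 3: advance 4 -> fork_pos = 15 + 4 = 19. Next multiple of 5 is 20 (not reached); still 3 fragment(s).
Step 4: advance 2 -> fork_pos = 19 + 2 = 21. Reached multiple(s) of 5: 20 -> fragment 4 completed (4 total).
4 fragment(s) completed, covering template[0:20] (4 x 5 = 20). The next fragment, fragment 5, covers template[20:25], so it starts at position 20.

Answer: 20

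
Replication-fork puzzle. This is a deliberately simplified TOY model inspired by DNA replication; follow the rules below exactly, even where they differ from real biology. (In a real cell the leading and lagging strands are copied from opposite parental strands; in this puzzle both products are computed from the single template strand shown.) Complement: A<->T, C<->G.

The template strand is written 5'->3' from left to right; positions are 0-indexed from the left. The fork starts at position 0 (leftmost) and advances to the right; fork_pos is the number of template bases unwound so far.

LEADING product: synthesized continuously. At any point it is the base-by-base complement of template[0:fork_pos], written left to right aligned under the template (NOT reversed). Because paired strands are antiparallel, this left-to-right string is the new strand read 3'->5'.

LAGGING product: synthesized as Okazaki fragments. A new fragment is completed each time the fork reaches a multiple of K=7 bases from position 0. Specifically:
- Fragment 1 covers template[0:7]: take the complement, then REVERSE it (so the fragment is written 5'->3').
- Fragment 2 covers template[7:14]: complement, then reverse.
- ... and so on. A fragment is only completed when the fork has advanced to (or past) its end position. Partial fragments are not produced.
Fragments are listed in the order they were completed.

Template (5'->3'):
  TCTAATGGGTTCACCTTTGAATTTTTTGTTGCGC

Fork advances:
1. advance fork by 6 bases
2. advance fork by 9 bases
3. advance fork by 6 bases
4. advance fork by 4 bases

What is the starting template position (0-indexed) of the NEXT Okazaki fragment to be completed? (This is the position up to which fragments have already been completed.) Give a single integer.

Step 1: advance 6 -> fork_pos = 0 + 6 = 6. Next multiple of 7 is 7 (not reached); still 0 fragment(s).
Step 2: advance 9 -> fork_pos = 6 + 9 = 15. Reached multiple(s) of 7: 7, 14 -> fragments 1-2 completed (2 total).
Step 3: advance 6 -> fork_pos = 15 + 6 = 21. Reached multiple(s) of 7: 21 -> fragment 3 completed (3 total).
Step 4: advance 4 -> fork_pos = 21 + 4 = 25. Next multiple of 7 is 28 (not reached); still 3 fragment(s).
3 fragment(s) completed, covering template[0:21] (3 x 7 = 21). The next fragment, fragment 4, covers template[21:28], so it starts at position 21.

Answer: 21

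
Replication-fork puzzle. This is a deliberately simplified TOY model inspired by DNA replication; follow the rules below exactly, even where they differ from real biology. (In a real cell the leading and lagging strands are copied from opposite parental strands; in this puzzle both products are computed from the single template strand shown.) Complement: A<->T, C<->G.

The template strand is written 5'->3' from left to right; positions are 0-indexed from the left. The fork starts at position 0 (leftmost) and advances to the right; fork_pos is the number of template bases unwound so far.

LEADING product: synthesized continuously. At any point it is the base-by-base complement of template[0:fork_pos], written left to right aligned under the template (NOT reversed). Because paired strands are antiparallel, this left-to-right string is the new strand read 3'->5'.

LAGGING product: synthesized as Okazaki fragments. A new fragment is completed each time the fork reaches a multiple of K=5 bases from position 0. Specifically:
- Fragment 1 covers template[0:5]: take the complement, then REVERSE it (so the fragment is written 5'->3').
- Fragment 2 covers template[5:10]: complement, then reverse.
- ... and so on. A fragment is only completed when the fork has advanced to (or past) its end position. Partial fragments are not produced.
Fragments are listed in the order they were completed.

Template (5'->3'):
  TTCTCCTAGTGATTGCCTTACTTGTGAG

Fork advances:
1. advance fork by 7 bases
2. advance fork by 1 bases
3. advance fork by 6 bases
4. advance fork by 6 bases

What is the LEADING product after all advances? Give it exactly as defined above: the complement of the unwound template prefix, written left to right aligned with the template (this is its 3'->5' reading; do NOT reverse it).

Answer: AAGAGGATCACTAACGGAAT

Derivation:
Step 1: advance 7 -> fork_pos = 0 + 7 = 7.
Step 2: advance 1 -> fork_pos = 7 + 1 = 8.
Step 3: advance 6 -> fork_pos = 8 + 6 = 14.
Step 4: advance 6 -> fork_pos = 14 + 6 = 20.
Unwound prefix: template[0:20] = TTCTCCTAGTGATTGCCTTA
Complement it base by base (A<->T, C<->G), keeping left-to-right order:
  [0:5] TTCTC -> AAGAG
  [5:10] CTAGT -> GATCA
  [10:15] GATTG -> CTAAC
  [15:20] CCTTA -> GGAAT
Concatenate: AAGAGGATCACTAACGGAAT (length 20; written aligned with the template, i.e. 3'->5').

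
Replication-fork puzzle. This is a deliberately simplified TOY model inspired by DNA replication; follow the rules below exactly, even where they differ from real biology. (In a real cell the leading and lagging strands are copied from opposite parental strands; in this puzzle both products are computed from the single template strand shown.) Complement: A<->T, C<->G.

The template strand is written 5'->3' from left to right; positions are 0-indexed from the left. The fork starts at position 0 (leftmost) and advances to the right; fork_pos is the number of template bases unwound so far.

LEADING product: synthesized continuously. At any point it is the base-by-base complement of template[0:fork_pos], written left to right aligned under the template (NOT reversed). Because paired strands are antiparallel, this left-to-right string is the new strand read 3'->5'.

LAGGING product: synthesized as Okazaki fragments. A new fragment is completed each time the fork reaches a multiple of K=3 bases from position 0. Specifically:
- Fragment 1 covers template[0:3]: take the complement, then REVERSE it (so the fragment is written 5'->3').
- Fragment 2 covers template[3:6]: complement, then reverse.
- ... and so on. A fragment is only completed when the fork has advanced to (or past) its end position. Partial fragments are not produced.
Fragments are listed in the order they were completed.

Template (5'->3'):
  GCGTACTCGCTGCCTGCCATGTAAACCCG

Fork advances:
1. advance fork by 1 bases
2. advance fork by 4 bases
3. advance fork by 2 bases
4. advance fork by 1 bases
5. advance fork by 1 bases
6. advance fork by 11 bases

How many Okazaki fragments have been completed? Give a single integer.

Answer: 6

Derivation:
Step 1: advance 1 -> fork_pos = 0 + 1 = 1. Next multiple of 3 is 3 (not reached); still 0 fragment(s).
Step 2: advance 4 -> fork_pos = 1 + 4 = 5. Reached multiple(s) of 3: 3 -> fragment 1 completed (1 total).
Step 3: advance 2 -> fork_pos = 5 + 2 = 7. Reached multiple(s) of 3: 6 -> fragment 2 completed (2 total).
Step 4: advance 1 -> fork_pos = 7 + 1 = 8. Next multiple of 3 is 9 (not reached); still 2 fragment(s).
Step 5: advance 1 -> fork_pos = 8 + 1 = 9. Reached multiple(s) of 3: 9 -> fragment 3 completed (3 total).
Step 6: advance 11 -> fork_pos = 9 + 11 = 20. Reached multiple(s) of 3: 12, 15, 18 -> fragments 4-6 completed (6 total).
Check: final fork_pos = 20; the multiples of 3 that are <= 20 are 3..18 -> 20 // 3 = 6 completed fragment(s).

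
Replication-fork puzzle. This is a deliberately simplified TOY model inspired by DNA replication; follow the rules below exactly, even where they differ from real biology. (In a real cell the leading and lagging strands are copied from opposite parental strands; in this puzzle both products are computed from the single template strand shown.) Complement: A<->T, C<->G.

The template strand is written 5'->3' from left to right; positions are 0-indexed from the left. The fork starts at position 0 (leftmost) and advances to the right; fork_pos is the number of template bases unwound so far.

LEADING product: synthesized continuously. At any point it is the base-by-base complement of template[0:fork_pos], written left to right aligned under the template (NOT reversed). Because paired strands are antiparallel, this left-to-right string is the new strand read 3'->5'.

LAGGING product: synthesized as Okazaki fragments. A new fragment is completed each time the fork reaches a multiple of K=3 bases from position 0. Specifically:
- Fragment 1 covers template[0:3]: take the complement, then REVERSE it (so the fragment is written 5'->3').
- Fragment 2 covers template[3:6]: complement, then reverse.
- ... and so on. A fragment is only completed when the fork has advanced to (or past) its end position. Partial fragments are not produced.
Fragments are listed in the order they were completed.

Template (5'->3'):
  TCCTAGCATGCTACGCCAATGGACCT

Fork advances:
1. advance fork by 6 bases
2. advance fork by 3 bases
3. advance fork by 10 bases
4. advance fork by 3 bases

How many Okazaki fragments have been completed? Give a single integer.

Answer: 7

Derivation:
Step 1: advance 6 -> fork_pos = 0 + 6 = 6. Reached multiple(s) of 3: 3, 6 -> fragments 1-2 completed (2 total).
Step 2: advance 3 -> fork_pos = 6 + 3 = 9. Reached multiple(s) of 3: 9 -> fragment 3 completed (3 total).
Step 3: advance 10 -> fork_pos = 9 + 10 = 19. Reached multiple(s) of 3: 12, 15, 18 -> fragments 4-6 completed (6 total).
Step 4: advance 3 -> fork_pos = 19 + 3 = 22. Reached multiple(s) of 3: 21 -> fragment 7 completed (7 total).
Check: final fork_pos = 22; the multiples of 3 that are <= 22 are 3..21 -> 22 // 3 = 7 completed fragment(s).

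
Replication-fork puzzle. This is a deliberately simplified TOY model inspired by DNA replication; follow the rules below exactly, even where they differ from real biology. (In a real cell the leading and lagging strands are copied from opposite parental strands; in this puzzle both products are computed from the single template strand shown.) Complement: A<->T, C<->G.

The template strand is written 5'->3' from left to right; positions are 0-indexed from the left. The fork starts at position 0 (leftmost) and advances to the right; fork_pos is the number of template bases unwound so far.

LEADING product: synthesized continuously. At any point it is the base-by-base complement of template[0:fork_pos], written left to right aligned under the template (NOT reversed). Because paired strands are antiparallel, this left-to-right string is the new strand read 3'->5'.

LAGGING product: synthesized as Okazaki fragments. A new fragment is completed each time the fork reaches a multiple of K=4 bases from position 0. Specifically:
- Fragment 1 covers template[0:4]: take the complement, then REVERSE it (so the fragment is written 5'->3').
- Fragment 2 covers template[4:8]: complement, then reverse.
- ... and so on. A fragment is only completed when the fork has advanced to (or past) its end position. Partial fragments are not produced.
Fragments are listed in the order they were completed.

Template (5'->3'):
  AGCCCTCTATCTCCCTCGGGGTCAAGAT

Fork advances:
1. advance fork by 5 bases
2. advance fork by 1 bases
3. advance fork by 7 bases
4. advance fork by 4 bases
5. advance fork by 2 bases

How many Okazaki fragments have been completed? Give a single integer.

Answer: 4

Derivation:
Step 1: advance 5 -> fork_pos = 0 + 5 = 5. Reached multiple(s) of 4: 4 -> fragment 1 completed (1 total).
Step 2: advance 1 -> fork_pos = 5 + 1 = 6. Next multiple of 4 is 8 (not reached); still 1 fragment(s).
Step 3: advance 7 -> fork_pos = 6 + 7 = 13. Reached multiple(s) of 4: 8, 12 -> fragments 2-3 completed (3 total).
Step 4: advance 4 -> fork_pos = 13 + 4 = 17. Reached multiple(s) of 4: 16 -> fragment 4 completed (4 total).
Step 5: advance 2 -> fork_pos = 17 + 2 = 19. Next multiple of 4 is 20 (not reached); still 4 fragment(s).
Check: final fork_pos = 19; the multiples of 4 that are <= 19 are 4..16 -> 19 // 4 = 4 completed fragment(s).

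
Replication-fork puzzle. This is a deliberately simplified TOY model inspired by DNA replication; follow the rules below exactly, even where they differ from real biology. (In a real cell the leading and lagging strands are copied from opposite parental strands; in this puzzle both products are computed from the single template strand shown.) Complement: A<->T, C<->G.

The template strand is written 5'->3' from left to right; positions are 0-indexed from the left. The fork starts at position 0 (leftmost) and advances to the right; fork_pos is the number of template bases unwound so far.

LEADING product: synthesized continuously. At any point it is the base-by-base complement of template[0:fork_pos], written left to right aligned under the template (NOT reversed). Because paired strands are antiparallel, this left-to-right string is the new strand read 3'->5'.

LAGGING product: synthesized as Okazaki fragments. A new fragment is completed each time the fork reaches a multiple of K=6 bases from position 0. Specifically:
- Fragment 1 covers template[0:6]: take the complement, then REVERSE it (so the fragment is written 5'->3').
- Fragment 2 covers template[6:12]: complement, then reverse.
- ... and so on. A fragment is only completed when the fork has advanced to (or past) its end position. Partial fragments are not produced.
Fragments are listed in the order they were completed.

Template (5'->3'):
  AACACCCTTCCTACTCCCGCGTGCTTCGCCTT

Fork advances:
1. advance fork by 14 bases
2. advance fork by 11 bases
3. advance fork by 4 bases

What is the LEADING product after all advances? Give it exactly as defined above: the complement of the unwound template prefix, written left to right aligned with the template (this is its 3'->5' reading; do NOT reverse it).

Answer: TTGTGGGAAGGATGAGGGCGCACGAAGCG

Derivation:
Step 1: advance 14 -> fork_pos = 0 + 14 = 14.
Step 2: advance 11 -> fork_pos = 14 + 11 = 25.
Step 3: advance 4 -> fork_pos = 25 + 4 = 29.
Unwound prefix: template[0:29] = AACACCCTTCCTACTCCCGCGTGCTTCGC
Complement it base by base (A<->T, C<->G), keeping left-to-right order:
  [0:5] AACAC -> TTGTG
  [5:10] CCTTC -> GGAAG
  [10:15] CTACT -> GATGA
  [15:20] CCCGC -> GGGCG
  [20:25] GTGCT -> CACGA
  [25:29] TCGC -> AGCG
Concatenate: TTGTGGGAAGGATGAGGGCGCACGAAGCG (length 29; written aligned with the template, i.e. 3'->5').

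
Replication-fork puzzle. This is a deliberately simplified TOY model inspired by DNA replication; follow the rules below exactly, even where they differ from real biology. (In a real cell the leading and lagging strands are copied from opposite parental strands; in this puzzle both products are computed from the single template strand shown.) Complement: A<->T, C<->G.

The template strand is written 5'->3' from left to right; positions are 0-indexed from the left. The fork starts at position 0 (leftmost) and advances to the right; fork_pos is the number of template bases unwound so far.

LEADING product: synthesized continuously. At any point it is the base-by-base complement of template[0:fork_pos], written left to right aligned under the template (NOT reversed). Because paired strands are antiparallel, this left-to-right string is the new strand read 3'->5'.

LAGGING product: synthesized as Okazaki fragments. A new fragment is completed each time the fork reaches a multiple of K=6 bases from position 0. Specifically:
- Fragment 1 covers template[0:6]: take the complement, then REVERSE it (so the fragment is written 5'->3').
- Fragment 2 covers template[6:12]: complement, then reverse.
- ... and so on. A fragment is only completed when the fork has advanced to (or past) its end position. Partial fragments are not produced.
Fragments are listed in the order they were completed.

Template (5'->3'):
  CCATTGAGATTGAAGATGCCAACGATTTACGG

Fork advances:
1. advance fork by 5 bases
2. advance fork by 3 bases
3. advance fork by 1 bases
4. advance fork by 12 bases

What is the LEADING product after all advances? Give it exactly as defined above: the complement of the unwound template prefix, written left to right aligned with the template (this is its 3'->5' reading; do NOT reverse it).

Step 1: advance 5 -> fork_pos = 0 + 5 = 5.
Step 2: advance 3 -> fork_pos = 5 + 3 = 8.
Step 3: advance 1 -> fork_pos = 8 + 1 = 9.
Step 4: advance 12 -> fork_pos = 9 + 12 = 21.
Unwound prefix: template[0:21] = CCATTGAGATTGAAGATGCCA
Complement it base by base (A<->T, C<->G), keeping left-to-right order:
  [0:5] CCATT -> GGTAA
  [5:10] GAGAT -> CTCTA
  [10:15] TGAAG -> ACTTC
  [15:20] ATGCC -> TACGG
  [20:21] A -> T
Concatenate: GGTAACTCTAACTTCTACGGT (length 21; written aligned with the template, i.e. 3'->5').

Answer: GGTAACTCTAACTTCTACGGT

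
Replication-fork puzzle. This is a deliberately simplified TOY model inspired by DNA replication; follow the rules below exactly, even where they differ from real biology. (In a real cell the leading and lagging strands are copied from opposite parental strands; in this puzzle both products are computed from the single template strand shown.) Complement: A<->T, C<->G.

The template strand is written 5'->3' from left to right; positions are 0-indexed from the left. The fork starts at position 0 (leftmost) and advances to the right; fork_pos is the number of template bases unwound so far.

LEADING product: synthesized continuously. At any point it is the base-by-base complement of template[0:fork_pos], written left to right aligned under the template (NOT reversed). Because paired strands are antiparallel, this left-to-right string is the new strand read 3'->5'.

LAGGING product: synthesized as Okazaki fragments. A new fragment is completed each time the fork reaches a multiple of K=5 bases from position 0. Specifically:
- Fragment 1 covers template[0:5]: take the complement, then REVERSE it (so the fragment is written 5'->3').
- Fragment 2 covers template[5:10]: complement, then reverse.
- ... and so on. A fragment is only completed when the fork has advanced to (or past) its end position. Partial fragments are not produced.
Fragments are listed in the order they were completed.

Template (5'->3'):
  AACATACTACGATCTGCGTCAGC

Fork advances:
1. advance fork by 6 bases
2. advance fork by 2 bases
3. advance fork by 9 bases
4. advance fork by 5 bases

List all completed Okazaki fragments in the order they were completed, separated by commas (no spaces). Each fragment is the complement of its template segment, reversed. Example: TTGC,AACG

Step 1: advance 6 -> fork_pos = 0 + 6 = 6. Reached multiple(s) of 5: 5 -> fragment 1 completed (1 total).
Step 2: advance 2 -> fork_pos = 6 + 2 = 8. Next multiple of 5 is 10 (not reached); still 1 fragment(s).
Step 3: advance 9 -> fork_pos = 8 + 9 = 17. Reached multiple(s) of 5: 10, 15 -> fragments 2-3 completed (3 total).
Step 4: advance 5 -> fork_pos = 17 + 5 = 22. Reached multiple(s) of 5: 20 -> fragment 4 completed (4 total).
Final fork_pos = 22, so 4 fragment(s) are complete. Build each: template segment -> complement -> reverse.
Fragment 1: template[0:5] = AACAT -> complement TTGTA -> reversed ATGTT
Fragment 2: template[5:10] = ACTAC -> complement TGATG -> reversed GTAGT
Fragment 3: template[10:15] = GATCT -> complement CTAGA -> reversed AGATC
Fragment 4: template[15:20] = GCGTC -> complement CGCAG -> reversed GACGC

Answer: ATGTT,GTAGT,AGATC,GACGC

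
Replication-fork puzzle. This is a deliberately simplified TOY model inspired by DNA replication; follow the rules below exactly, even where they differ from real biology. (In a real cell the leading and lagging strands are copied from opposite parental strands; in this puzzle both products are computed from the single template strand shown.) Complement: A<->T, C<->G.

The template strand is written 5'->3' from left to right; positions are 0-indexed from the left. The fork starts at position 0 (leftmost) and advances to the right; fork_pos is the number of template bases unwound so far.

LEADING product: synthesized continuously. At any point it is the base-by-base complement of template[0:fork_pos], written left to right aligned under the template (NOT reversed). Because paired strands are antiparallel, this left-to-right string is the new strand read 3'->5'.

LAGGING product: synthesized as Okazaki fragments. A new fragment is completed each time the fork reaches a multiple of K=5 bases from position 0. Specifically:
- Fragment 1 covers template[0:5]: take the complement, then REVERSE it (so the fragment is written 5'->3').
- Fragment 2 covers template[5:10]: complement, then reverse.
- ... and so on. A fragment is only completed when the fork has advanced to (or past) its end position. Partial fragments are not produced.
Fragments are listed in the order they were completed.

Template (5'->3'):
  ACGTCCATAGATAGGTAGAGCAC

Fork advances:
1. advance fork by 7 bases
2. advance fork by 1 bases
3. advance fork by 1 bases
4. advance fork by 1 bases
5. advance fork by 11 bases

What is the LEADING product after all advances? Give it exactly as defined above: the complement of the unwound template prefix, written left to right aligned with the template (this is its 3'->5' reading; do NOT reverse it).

Step 1: advance 7 -> fork_pos = 0 + 7 = 7.
Step 2: advance 1 -> fork_pos = 7 + 1 = 8.
Step 3: advance 1 -> fork_pos = 8 + 1 = 9.
Step 4: advance 1 -> fork_pos = 9 + 1 = 10.
Step 5: advance 11 -> fork_pos = 10 + 11 = 21.
Unwound prefix: template[0:21] = ACGTCCATAGATAGGTAGAGC
Complement it base by base (A<->T, C<->G), keeping left-to-right order:
  [0:5] ACGTC -> TGCAG
  [5:10] CATAG -> GTATC
  [10:15] ATAGG -> TATCC
  [15:20] TAGAG -> ATCTC
  [20:21] C -> G
Concatenate: TGCAGGTATCTATCCATCTCG (length 21; written aligned with the template, i.e. 3'->5').

Answer: TGCAGGTATCTATCCATCTCG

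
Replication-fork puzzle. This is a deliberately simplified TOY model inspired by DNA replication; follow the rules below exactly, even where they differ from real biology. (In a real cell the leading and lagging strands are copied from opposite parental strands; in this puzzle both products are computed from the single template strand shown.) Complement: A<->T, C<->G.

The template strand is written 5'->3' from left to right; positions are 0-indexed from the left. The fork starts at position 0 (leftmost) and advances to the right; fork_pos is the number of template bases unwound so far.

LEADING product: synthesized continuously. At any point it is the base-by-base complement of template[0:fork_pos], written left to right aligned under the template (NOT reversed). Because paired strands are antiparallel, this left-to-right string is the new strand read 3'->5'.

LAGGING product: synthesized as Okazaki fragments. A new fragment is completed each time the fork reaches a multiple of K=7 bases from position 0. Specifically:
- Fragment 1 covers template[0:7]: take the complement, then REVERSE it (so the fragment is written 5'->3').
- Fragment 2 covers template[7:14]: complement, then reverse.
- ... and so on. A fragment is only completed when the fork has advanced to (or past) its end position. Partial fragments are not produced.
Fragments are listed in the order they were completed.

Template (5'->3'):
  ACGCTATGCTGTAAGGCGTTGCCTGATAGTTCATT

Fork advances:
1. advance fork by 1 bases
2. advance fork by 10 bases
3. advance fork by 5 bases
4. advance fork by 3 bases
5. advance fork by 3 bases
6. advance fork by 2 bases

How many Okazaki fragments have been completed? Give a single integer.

Step 1: advance 1 -> fork_pos = 0 + 1 = 1. Next multiple of 7 is 7 (not reached); still 0 fragment(s).
Step 2: advance 10 -> fork_pos = 1 + 10 = 11. Reached multiple(s) of 7: 7 -> fragment 1 completed (1 total).
Step 3: advance 5 -> fork_pos = 11 + 5 = 16. Reached multiple(s) of 7: 14 -> fragment 2 completed (2 total).
Step 4: advance 3 -> fork_pos = 16 + 3 = 19. Next multiple of 7 is 21 (not reached); still 2 fragment(s).
Step 5: advance 3 -> fork_pos = 19 + 3 = 22. Reached multiple(s) of 7: 21 -> fragment 3 completed (3 total).
Step 6: advance 2 -> fork_pos = 22 + 2 = 24. Next multiple of 7 is 28 (not reached); still 3 fragment(s).
Check: final fork_pos = 24; the multiples of 7 that are <= 24 are 7..21 -> 24 // 7 = 3 completed fragment(s).

Answer: 3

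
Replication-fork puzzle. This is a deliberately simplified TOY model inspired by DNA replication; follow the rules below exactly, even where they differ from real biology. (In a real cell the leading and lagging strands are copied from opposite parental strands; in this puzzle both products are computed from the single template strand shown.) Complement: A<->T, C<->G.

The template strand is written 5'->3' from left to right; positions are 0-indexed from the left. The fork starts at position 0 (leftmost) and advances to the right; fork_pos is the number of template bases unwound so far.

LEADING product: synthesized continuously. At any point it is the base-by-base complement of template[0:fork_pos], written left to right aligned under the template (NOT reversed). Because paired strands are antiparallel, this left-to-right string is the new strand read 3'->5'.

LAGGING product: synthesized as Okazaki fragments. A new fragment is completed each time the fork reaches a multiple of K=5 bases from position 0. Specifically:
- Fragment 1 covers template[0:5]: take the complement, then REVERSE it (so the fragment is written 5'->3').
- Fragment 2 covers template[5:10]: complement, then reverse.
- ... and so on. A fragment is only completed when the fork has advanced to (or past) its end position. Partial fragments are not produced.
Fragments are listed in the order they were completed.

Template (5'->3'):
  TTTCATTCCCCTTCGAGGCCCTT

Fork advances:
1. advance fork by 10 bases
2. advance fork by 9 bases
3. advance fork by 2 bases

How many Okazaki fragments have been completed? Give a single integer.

Step 1: advance 10 -> fork_pos = 0 + 10 = 10. Reached multiple(s) of 5: 5, 10 -> fragments 1-2 completed (2 total).
Step 2: advance 9 -> fork_pos = 10 + 9 = 19. Reached multiple(s) of 5: 15 -> fragment 3 completed (3 total).
Step 3: advance 2 -> fork_pos = 19 + 2 = 21. Reached multiple(s) of 5: 20 -> fragment 4 completed (4 total).
Check: final fork_pos = 21; the multiples of 5 that are <= 21 are 5..20 -> 21 // 5 = 4 completed fragment(s).

Answer: 4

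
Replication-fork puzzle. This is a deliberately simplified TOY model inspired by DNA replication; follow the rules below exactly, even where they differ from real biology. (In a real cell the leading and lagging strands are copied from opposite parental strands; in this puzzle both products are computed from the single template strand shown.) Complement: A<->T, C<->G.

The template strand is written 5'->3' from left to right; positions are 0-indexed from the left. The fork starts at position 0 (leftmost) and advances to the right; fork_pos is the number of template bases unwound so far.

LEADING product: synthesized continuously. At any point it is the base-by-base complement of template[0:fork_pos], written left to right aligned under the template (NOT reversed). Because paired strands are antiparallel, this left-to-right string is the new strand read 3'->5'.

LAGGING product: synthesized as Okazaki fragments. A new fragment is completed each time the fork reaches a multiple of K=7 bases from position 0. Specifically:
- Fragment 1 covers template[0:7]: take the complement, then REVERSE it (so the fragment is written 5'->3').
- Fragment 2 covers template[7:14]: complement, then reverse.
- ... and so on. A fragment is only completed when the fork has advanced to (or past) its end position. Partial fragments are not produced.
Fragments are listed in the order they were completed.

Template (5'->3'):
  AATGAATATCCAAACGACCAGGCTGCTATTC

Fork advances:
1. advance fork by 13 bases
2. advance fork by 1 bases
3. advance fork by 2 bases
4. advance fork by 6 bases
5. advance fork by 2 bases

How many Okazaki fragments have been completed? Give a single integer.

Step 1: advance 13 -> fork_pos = 0 + 13 = 13. Reached multiple(s) of 7: 7 -> fragment 1 completed (1 total).
Step 2: advance 1 -> fork_pos = 13 + 1 = 14. Reached multiple(s) of 7: 14 -> fragment 2 completed (2 total).
Step 3: advance 2 -> fork_pos = 14 + 2 = 16. Next multiple of 7 is 21 (not reached); still 2 fragment(s).
Step 4: advance 6 -> fork_pos = 16 + 6 = 22. Reached multiple(s) of 7: 21 -> fragment 3 completed (3 total).
Step 5: advance 2 -> fork_pos = 22 + 2 = 24. Next multiple of 7 is 28 (not reached); still 3 fragment(s).
Check: final fork_pos = 24; the multiples of 7 that are <= 24 are 7..21 -> 24 // 7 = 3 completed fragment(s).

Answer: 3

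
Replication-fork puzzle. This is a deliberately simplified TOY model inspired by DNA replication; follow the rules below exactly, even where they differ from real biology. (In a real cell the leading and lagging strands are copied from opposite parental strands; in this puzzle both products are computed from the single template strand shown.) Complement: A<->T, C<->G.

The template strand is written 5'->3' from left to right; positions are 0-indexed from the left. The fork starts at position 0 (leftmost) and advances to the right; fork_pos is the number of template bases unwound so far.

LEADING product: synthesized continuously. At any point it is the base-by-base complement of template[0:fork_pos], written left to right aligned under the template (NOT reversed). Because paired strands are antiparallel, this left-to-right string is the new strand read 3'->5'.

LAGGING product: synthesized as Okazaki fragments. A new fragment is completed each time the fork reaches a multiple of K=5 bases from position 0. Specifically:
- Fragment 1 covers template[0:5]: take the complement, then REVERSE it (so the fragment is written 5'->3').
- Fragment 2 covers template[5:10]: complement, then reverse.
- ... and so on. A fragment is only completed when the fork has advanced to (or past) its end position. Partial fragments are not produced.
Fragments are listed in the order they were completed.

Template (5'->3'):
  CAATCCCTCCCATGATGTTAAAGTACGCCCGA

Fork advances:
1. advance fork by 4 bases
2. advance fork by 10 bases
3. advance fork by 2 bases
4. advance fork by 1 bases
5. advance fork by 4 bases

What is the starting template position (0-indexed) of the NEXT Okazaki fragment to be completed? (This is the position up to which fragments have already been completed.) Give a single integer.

Answer: 20

Derivation:
Step 1: advance 4 -> fork_pos = 0 + 4 = 4. Next multiple of 5 is 5 (not reached); still 0 fragment(s).
Step 2: advance 10 -> fork_pos = 4 + 10 = 14. Reached multiple(s) of 5: 5, 10 -> fragments 1-2 completed (2 total).
Step 3: advance 2 -> fork_pos = 14 + 2 = 16. Reached multiple(s) of 5: 15 -> fragment 3 completed (3 total).
Step 4: advance 1 -> fork_pos = 16 + 1 = 17. Next multiple of 5 is 20 (not reached); still 3 fragment(s).
Step 5: advance 4 -> fork_pos = 17 + 4 = 21. Reached multiple(s) of 5: 20 -> fragment 4 completed (4 total).
4 fragment(s) completed, covering template[0:20] (4 x 5 = 20). The next fragment, fragment 5, covers template[20:25], so it starts at position 20.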